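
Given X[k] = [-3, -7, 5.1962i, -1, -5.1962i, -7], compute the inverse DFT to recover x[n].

x[n] = (1/6) Σ(k=0 to 5) X[k] · e^(2πikn/6)

Computing each x[n]:
x[0] = -3
x[1] = -3
x[2] = 2
x[3] = 2
x[4] = -1
x[5] = 0

x = [-3, -3, 2, 2, -1, 0]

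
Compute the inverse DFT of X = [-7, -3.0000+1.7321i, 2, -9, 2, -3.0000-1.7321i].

x[n] = (1/6) Σ(k=0 to 5) X[k] · e^(2πikn/6)

Computing each x[n]:
x[0] = -3
x[1] = -1
x[2] = -3
x[3] = 2
x[4] = -2
x[5] = 0

x = [-3, -1, -3, 2, -2, 0]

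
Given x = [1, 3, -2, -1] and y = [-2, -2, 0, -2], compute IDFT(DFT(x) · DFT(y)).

(x ⊛ y)[n] = Σ(m=0 to 3) x[m] · y[(n-m) mod 4]

Computing each output sample:
(x ⊛ y)[0] = -6
(x ⊛ y)[1] = -4
(x ⊛ y)[2] = 0
(x ⊛ y)[3] = 4

x ⊛ y = [-6, -4, 0, 4]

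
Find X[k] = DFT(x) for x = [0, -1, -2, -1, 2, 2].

X[k] = Σ(n=0 to 5) x[n] · ω_6^(nk)
where ω_6 = e^(-2πi/6)

Computing each X[k]:
X[0] = 0
X[1] = 1.5000+6.0622i
X[2] = -1.5000-0.8660i
X[3] = 0
X[4] = -1.5000+0.8660i
X[5] = 1.5000-6.0622i

X = [0, 1.5000+6.0622i, -1.5000-0.8660i, 0, -1.5000+0.8660i, 1.5000-6.0622i]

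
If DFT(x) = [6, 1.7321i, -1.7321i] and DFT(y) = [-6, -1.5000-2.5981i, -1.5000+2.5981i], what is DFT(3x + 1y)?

By linearity: DFT(3x + 1y) = 3·DFT(x) + 1·DFT(y)
= 3·[6, 1.7321i, -1.7321i] + 1·[-6, -1.5000-2.5981i, -1.5000+2.5981i]

Computing element-wise:
Z[0] = 3·(6) + 1·(-6) = 12
Z[1] = 3·(1.7321i) + 1·(-1.5000-2.5981i) = -1.5000+2.5982i
Z[2] = 3·(-1.7321i) + 1·(-1.5000+2.5981i) = -1.5000-2.5982i

DFT(3x + 1y) = 3·X + 1·Y = [12, -1.5000+2.5982i, -1.5000-2.5982i]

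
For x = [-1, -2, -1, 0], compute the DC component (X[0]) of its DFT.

X[0] = Σ(n=0 to 3) x[n] · ω_4^0 = Σ x[n]
= (-1) + (-2) + (-1) + (0)

X[0] = -4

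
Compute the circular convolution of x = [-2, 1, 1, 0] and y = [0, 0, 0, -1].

(x ⊛ y)[n] = Σ(m=0 to 3) x[m] · y[(n-m) mod 4]

Computing each output sample:
(x ⊛ y)[0] = -1
(x ⊛ y)[1] = -1
(x ⊛ y)[2] = 0
(x ⊛ y)[3] = 2

x ⊛ y = [-1, -1, 0, 2]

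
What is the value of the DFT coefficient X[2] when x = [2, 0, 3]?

X[2] = Σ(n=0 to 2) x[n] · ω_3^(2n) where ω_3 = e^(-2πi/3)
= (2)·ω_3^0 + (0)·ω_3^2 + (3)·ω_3^4

X[2] = 0.5000-2.5981i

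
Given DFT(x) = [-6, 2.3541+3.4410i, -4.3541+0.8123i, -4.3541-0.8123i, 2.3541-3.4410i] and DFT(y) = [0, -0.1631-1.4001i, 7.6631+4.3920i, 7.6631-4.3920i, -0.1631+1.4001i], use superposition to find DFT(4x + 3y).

By linearity: DFT(4x + 3y) = 4·DFT(x) + 3·DFT(y)
= 4·[-6, 2.3541+3.4410i, -4.3541+0.8123i, -4.3541-0.8123i, 2.3541-3.4410i] + 3·[0, -0.1631-1.4001i, 7.6631+4.3920i, 7.6631-4.3920i, -0.1631+1.4001i]

Computing element-wise:
Z[0] = 4·(-6) + 3·(0) = -24
Z[1] = 4·(2.3541+3.4410i) + 3·(-0.1631-1.4001i) = 8.9271+9.5637i
Z[2] = 4·(-4.3541+0.8123i) + 3·(7.6631+4.3920i) = 5.5729+16.4252i
Z[3] = 4·(-4.3541-0.8123i) + 3·(7.6631-4.3920i) = 5.5729-16.4252i
Z[4] = 4·(2.3541-3.4410i) + 3·(-0.1631+1.4001i) = 8.9271-9.5637i

DFT(4x + 3y) = 4·X + 3·Y = [-24, 8.9271+9.5637i, 5.5729+16.4252i, 5.5729-16.4252i, 8.9271-9.5637i]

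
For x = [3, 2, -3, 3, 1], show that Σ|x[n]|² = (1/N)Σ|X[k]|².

Time domain:
Σ|x[n]|² = |3|² + |2|² + |-3|² + |3|² + |1|² = 32.0000

Frequency domain:
(1/5)Σ|X[k]|² = (1/5)(|6|² + |3.9271+2.5757i|² + |0.5729-6.2941i|² + |0.5729+6.2941i|² + |3.9271-2.5757i|²) = (1/5)·160.0000 = 32.0000

Both sides agree, confirming Parseval's theorem.

Σ|x[n]|² = (1/N)Σ|X[k]|² = 32.0000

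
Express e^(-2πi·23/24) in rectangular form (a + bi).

ω_24^23 = e^(-2πi·23/24)
= cos(-2π·23/24) + i·sin(-2π·23/24)
= cos(-46π/24) + i·sin(-46π/24)

ω_24^23 = cos(-46π/24) + i·sin(-46π/24) = 0.9659+0.2588i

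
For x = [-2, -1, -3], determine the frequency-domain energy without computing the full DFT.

Parseval: Σ|x[n]|² = (1/N)Σ|X[k]|², so Σ|X[k]|² = N·Σ|x[n]|² = 3·14.0000

Σ|X[k]|² = N·Σ|x[n]|² = 3·14.0000 = 42.0000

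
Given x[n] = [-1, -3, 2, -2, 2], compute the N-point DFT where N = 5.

X[k] = Σ(n=0 to 4) x[n] · ω_5^(nk)
where ω_5 = e^(-2πi/5)

Computing each X[k]:
X[0] = -2
X[1] = -1.3090+2.4041i
X[2] = -0.1910+6.7432i
X[3] = -0.1910-6.7432i
X[4] = -1.3090-2.4041i

X = [-2, -1.3090+2.4041i, -0.1910+6.7432i, -0.1910-6.7432i, -1.3090-2.4041i]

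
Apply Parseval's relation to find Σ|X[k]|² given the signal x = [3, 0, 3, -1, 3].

Parseval: Σ|x[n]|² = (1/N)Σ|X[k]|², so Σ|X[k]|² = N·Σ|x[n]|² = 5·28.0000

Σ|X[k]|² = N·Σ|x[n]|² = 5·28.0000 = 140.0000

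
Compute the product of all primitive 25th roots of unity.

The primitive 25th roots of unity are ω_25^k for k coprime to 25: k ∈ {1, 2, 3, 4, 6, 7, 8, 9, 11, 12, 13, 14, 16, 17, 18, 19, 21, 22, 23, 24}
Their product equals the constant term of the cyclotomic polynomial Φ_25(x) up to sign.
For n ≥ 3, the product of all primitive nth roots of unity is 1. (For n=1 it is 1; for n=2 it is -1.)

1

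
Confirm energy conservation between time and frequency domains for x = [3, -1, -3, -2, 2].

Time domain:
Σ|x[n]|² = |3|² + |-1|² + |-3|² + |-2|² + |2|² = 27.0000

Frequency domain:
(1/5)Σ|X[k]|² = (1/5)(|-1|² + |7.3541+3.4410i|² + |0.6459+0.8123i|² + |0.6459-0.8123i|² + |7.3541-3.4410i|²) = (1/5)·135.0000 = 27.0000

Both sides agree, confirming Parseval's theorem.

Σ|x[n]|² = (1/N)Σ|X[k]|² = 27.0000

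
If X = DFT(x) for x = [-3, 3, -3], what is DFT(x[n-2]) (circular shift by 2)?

Time shift by 2: X_shifted[k] = ω_3^(2k) · X[k]
Shifted x = [3, -3, -3]

DFT(x[n-2]) = [-3, 6, 6]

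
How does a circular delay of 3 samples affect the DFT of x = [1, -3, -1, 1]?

Time shift by 3: X_shifted[k] = ω_4^(3k) · X[k]
Shifted x = [-3, -1, 1, 1]

DFT(x[n-3]) = [-2, -4+2i, -2, -4-2i]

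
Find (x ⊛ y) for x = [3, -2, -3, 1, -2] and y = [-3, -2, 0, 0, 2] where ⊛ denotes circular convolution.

(x ⊛ y)[n] = Σ(m=0 to 4) x[m] · y[(n-m) mod 5]

Computing each output sample:
(x ⊛ y)[0] = -9
(x ⊛ y)[1] = -6
(x ⊛ y)[2] = 15
(x ⊛ y)[3] = -1
(x ⊛ y)[4] = 10

x ⊛ y = [-9, -6, 15, -1, 10]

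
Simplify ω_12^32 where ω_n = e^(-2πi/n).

Since ω_12^12 = 1, powers reduce modulo 12.
32 mod 12 = 8
So ω_12^32 = ω_12^8 = e^(-2πi·8/12)

ω_12^32 = ω_12^8 = -0.5000+0.8660i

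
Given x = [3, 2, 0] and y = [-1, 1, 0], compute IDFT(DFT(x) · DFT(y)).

(x ⊛ y)[n] = Σ(m=0 to 2) x[m] · y[(n-m) mod 3]

Computing each output sample:
(x ⊛ y)[0] = -3
(x ⊛ y)[1] = 1
(x ⊛ y)[2] = 2

x ⊛ y = [-3, 1, 2]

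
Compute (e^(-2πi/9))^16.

Since ω_9^9 = 1, powers reduce modulo 9.
16 mod 9 = 7
So ω_9^16 = ω_9^7 = e^(-2πi·7/9)

ω_9^16 = ω_9^7 = 0.1736+0.9848i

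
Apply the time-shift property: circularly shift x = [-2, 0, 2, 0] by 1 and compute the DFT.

Time shift by 1: X_shifted[k] = ω_4^(1k) · X[k]
Shifted x = [0, -2, 0, 2]

DFT(x[n-1]) = [0, 4i, 0, -4i]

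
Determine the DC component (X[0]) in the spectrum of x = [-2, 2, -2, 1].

X[0] = Σ(n=0 to 3) x[n] · ω_4^0 = Σ x[n]
= (-2) + (2) + (-2) + (1)

X[0] = -1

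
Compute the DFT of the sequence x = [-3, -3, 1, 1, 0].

X[k] = Σ(n=0 to 4) x[n] · ω_5^(nk)
where ω_5 = e^(-2πi/5)

Computing each X[k]:
X[0] = -4
X[1] = -5.5451+2.8532i
X[2] = 0.0451+1.7634i
X[3] = 0.0451-1.7634i
X[4] = -5.5451-2.8532i

X = [-4, -5.5451+2.8532i, 0.0451+1.7634i, 0.0451-1.7634i, -5.5451-2.8532i]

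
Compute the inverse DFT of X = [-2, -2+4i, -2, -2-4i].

x[n] = (1/4) Σ(k=0 to 3) X[k] · e^(2πikn/4)

Computing each x[n]:
x[0] = -2
x[1] = -2
x[2] = 0
x[3] = 2

x = [-2, -2, 0, 2]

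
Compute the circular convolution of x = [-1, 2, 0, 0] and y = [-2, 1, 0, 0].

(x ⊛ y)[n] = Σ(m=0 to 3) x[m] · y[(n-m) mod 4]

Computing each output sample:
(x ⊛ y)[0] = 2
(x ⊛ y)[1] = -5
(x ⊛ y)[2] = 2
(x ⊛ y)[3] = 0

x ⊛ y = [2, -5, 2, 0]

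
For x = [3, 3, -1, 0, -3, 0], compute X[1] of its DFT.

X[1] = Σ(n=0 to 5) x[n] · ω_6^(1n) where ω_6 = e^(-2πi/6)
= (3)·ω_6^0 + (3)·ω_6^1 + (-1)·ω_6^2 + (0)·ω_6^3 + (-3)·ω_6^4 + (0)·ω_6^5

X[1] = 6.5000-4.3301i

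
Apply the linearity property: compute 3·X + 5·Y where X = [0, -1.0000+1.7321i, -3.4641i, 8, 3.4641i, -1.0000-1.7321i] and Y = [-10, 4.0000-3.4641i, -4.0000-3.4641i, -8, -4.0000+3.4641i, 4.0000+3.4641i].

By linearity: DFT(3x + 5y) = 3·DFT(x) + 5·DFT(y)
= 3·[0, -1.0000+1.7321i, -3.4641i, 8, 3.4641i, -1.0000-1.7321i] + 5·[-10, 4.0000-3.4641i, -4.0000-3.4641i, -8, -4.0000+3.4641i, 4.0000+3.4641i]

Computing element-wise:
Z[0] = 3·(0) + 5·(-10) = -50
Z[1] = 3·(-1.0000+1.7321i) + 5·(4.0000-3.4641i) = 17.0000-12.1242i
Z[2] = 3·(-3.4641i) + 5·(-4.0000-3.4641i) = -20.0000-27.7128i
Z[3] = 3·(8) + 5·(-8) = -16
Z[4] = 3·(3.4641i) + 5·(-4.0000+3.4641i) = -20.0000+27.7128i
Z[5] = 3·(-1.0000-1.7321i) + 5·(4.0000+3.4641i) = 17.0000+12.1242i

DFT(3x + 5y) = 3·X + 5·Y = [-50, 17.0000-12.1242i, -20.0000-27.7128i, -16, -20.0000+27.7128i, 17.0000+12.1242i]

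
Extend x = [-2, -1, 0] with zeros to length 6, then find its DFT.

Original 3-point DFT: [-3, -1.5000+0.8660i, -1.5000-0.8660i]
Zero-padded 6-point DFT provides frequency interpolation.

DFT_6([x, 0, ...]) = [-3, -2.5000+0.8660i, -1.5000+0.8660i, -1, -1.5000-0.8660i, -2.5000-0.8660i]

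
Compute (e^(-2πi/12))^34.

Since ω_12^12 = 1, powers reduce modulo 12.
34 mod 12 = 10
So ω_12^34 = ω_12^10 = e^(-2πi·10/12)

ω_12^34 = ω_12^10 = 0.5000+0.8660i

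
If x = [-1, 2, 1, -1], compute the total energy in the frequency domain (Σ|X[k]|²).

Parseval: Σ|x[n]|² = (1/N)Σ|X[k]|², so Σ|X[k]|² = N·Σ|x[n]|² = 4·7.0000

Σ|X[k]|² = N·Σ|x[n]|² = 4·7.0000 = 28.0000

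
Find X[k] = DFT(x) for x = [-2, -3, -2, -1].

X[k] = Σ(n=0 to 3) x[n] · ω_4^(nk)
where ω_4 = e^(-2πi/4)

Computing each X[k]:
X[0] = -8
X[1] = 2i
X[2] = 0
X[3] = -2i

X = [-8, 2i, 0, -2i]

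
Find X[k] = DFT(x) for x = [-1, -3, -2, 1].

X[k] = Σ(n=0 to 3) x[n] · ω_4^(nk)
where ω_4 = e^(-2πi/4)

Computing each X[k]:
X[0] = -5
X[1] = 1+4i
X[2] = -1
X[3] = 1-4i

X = [-5, 1+4i, -1, 1-4i]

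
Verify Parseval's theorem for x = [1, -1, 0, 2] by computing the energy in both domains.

Time domain:
Σ|x[n]|² = |1|² + |-1|² + |0|² + |2|² = 6.0000

Frequency domain:
(1/4)Σ|X[k]|² = (1/4)(|2|² + |1+3i|² + |0|² + |1-3i|²) = (1/4)·24.0000 = 6.0000

Both sides agree, confirming Parseval's theorem.

Σ|x[n]|² = (1/N)Σ|X[k]|² = 6.0000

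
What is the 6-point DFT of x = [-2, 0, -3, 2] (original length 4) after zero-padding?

Original 4-point DFT: [-3, 1+2i, -7, 1-2i]
Zero-padded 6-point DFT provides frequency interpolation.

DFT_6([x, 0, ...]) = [-3, -2.5000+2.5981i, 1.5000-2.5981i, -7, 1.5000+2.5981i, -2.5000-2.5981i]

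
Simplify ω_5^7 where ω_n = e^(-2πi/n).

Since ω_5^5 = 1, powers reduce modulo 5.
7 mod 5 = 2
So ω_5^7 = ω_5^2 = e^(-2πi·2/5)

ω_5^7 = ω_5^2 = -0.8090-0.5878i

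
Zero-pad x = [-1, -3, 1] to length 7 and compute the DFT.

Original 3-point DFT: [-3, 3.4641i, -3.4641i]
Zero-padded 7-point DFT provides frequency interpolation.

DFT_7([x, 0, ...]) = [-3, -3.0930+1.3706i, -1.2334+3.3587i, 2.3264+2.0835i, 2.3264-2.0835i, -1.2334-3.3587i, -3.0930-1.3706i]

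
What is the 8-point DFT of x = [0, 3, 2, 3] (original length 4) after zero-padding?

Original 4-point DFT: [8, -2, -4, -2]
Zero-padded 8-point DFT provides frequency interpolation.

DFT_8([x, 0, ...]) = [8, -6.2426i, -2, -2.2426i, -4, 2.2426i, -2, 6.2426i]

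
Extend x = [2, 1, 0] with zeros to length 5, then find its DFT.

Original 3-point DFT: [3, 1.5000-0.8660i, 1.5000+0.8660i]
Zero-padded 5-point DFT provides frequency interpolation.

DFT_5([x, 0, ...]) = [3, 2.3090-0.9511i, 1.1910-0.5878i, 1.1910+0.5878i, 2.3090+0.9511i]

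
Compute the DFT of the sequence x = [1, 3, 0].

X[k] = Σ(n=0 to 2) x[n] · ω_3^(nk)
where ω_3 = e^(-2πi/3)

Computing each X[k]:
X[0] = 4
X[1] = -0.5000-2.5981i
X[2] = -0.5000+2.5981i

X = [4, -0.5000-2.5981i, -0.5000+2.5981i]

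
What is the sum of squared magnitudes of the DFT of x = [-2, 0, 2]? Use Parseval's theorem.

Parseval: Σ|x[n]|² = (1/N)Σ|X[k]|², so Σ|X[k]|² = N·Σ|x[n]|² = 3·8.0000

Σ|X[k]|² = N·Σ|x[n]|² = 3·8.0000 = 24.0000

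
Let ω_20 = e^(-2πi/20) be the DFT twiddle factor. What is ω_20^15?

ω_20^15 = e^(-2πi·15/20)
= cos(-2π·15/20) + i·sin(-2π·15/20)
= cos(-30π/20) + i·sin(-30π/20)

ω_20^15 = cos(-30π/20) + i·sin(-30π/20) = 1i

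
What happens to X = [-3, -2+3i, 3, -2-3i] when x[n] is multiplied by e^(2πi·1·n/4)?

Modulation property: DFT(ω_4^(-1n)·x[n]) = X[(k-1) mod 4], so circularly shift X by 1 positions.

X[k-1] = [-2-3i, -3, -2+3i, 3]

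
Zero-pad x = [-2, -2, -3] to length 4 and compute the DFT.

Original 3-point DFT: [-7, 0.5000-0.8660i, 0.5000+0.8660i]
Zero-padded 4-point DFT provides frequency interpolation.

DFT_4([x, 0, ...]) = [-7, 1+2i, -3, 1-2i]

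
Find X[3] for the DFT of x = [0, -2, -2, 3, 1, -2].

X[3] = Σ(n=0 to 5) x[n] · ω_6^(3n) where ω_6 = e^(-2πi/6)
= (0)·ω_6^0 + (-2)·ω_6^3 + (-2)·ω_6^6 + (3)·ω_6^9 + (1)·ω_6^12 + (-2)·ω_6^15

X[3] = 0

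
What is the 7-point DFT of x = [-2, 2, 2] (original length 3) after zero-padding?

Original 3-point DFT: [2, -4, -4]
Zero-padded 7-point DFT provides frequency interpolation.

DFT_7([x, 0, ...]) = [2, -1.1981-3.5135i, -4.2470-1.0821i, -2.5550+0.6959i, -2.5550-0.6959i, -4.2470+1.0821i, -1.1981+3.5135i]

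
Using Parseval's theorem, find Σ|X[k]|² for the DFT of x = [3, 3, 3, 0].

Parseval: Σ|x[n]|² = (1/N)Σ|X[k]|², so Σ|X[k]|² = N·Σ|x[n]|² = 4·27.0000

Σ|X[k]|² = N·Σ|x[n]|² = 4·27.0000 = 108.0000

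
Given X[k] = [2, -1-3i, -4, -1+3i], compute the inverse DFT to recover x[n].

x[n] = (1/4) Σ(k=0 to 3) X[k] · e^(2πikn/4)

Computing each x[n]:
x[0] = -1
x[1] = 3
x[2] = 0
x[3] = 0

x = [-1, 3, 0, 0]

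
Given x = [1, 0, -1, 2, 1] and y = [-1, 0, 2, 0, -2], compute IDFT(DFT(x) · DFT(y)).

(x ⊛ y)[n] = Σ(m=0 to 4) x[m] · y[(n-m) mod 5]

Computing each output sample:
(x ⊛ y)[0] = 3
(x ⊛ y)[1] = 4
(x ⊛ y)[2] = -1
(x ⊛ y)[3] = -4
(x ⊛ y)[4] = -5

x ⊛ y = [3, 4, -1, -4, -5]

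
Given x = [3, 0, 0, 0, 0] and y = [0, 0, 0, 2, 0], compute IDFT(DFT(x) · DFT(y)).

(x ⊛ y)[n] = Σ(m=0 to 4) x[m] · y[(n-m) mod 5]

Computing each output sample:
(x ⊛ y)[0] = 0
(x ⊛ y)[1] = 0
(x ⊛ y)[2] = 0
(x ⊛ y)[3] = 6
(x ⊛ y)[4] = 0

x ⊛ y = [0, 0, 0, 6, 0]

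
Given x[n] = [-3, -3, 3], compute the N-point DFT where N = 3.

X[k] = Σ(n=0 to 2) x[n] · ω_3^(nk)
where ω_3 = e^(-2πi/3)

Computing each X[k]:
X[0] = -3
X[1] = -3.0000+5.1962i
X[2] = -3.0000-5.1962i

X = [-3, -3.0000+5.1962i, -3.0000-5.1962i]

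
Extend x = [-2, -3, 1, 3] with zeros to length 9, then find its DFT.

Original 4-point DFT: [-1, -3+6i, -1, -3-6i]
Zero-padded 9-point DFT provides frequency interpolation.

DFT_9([x, 0, ...]) = [-1, -5.6245-1.6545i, -4.9606+5.2105i, 2.0000+3.4641i, 0.0851-0.9292i, 0.0851+0.9292i, 2.0000-3.4641i, -4.9606-5.2105i, -5.6245+1.6545i]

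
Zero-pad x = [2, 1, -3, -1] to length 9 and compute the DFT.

Original 4-point DFT: [-1, 5-2i, -1, 5+2i]
Zero-padded 9-point DFT provides frequency interpolation.

DFT_9([x, 0, ...]) = [-1, 2.7451+3.1777i, 5.4927-0.8248i, 2.0000-3.4641i, -0.7378-1.4044i, -0.7378+1.4044i, 2.0000+3.4641i, 5.4927+0.8248i, 2.7451-3.1777i]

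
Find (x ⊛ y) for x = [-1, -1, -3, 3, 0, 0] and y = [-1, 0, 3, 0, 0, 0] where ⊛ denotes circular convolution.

(x ⊛ y)[n] = Σ(m=0 to 5) x[m] · y[(n-m) mod 6]

Computing each output sample:
(x ⊛ y)[0] = 1
(x ⊛ y)[1] = 1
(x ⊛ y)[2] = 0
(x ⊛ y)[3] = -6
(x ⊛ y)[4] = -9
(x ⊛ y)[5] = 9

x ⊛ y = [1, 1, 0, -6, -9, 9]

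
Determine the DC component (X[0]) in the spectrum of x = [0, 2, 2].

X[0] = Σ(n=0 to 2) x[n] · ω_3^0 = Σ x[n]
= (0) + (2) + (2)

X[0] = 4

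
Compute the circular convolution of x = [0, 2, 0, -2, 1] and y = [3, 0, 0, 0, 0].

(x ⊛ y)[n] = Σ(m=0 to 4) x[m] · y[(n-m) mod 5]

Computing each output sample:
(x ⊛ y)[0] = 0
(x ⊛ y)[1] = 6
(x ⊛ y)[2] = 0
(x ⊛ y)[3] = -6
(x ⊛ y)[4] = 3

x ⊛ y = [0, 6, 0, -6, 3]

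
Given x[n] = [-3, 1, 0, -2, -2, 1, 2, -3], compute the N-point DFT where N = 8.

X[k] = Σ(n=0 to 7) x[n] · ω_8^(nk)
where ω_8 = e^(-2πi/8)

Computing each X[k]:
X[0] = -6
X[1] = -1.7071+1.2929i
X[2] = -7-7i
X[3] = -0.2929-2.7071i
X[4] = 0
X[5] = -0.2929+2.7071i
X[6] = -7+7i
X[7] = -1.7071-1.2929i

X = [-6, -1.7071+1.2929i, -7-7i, -0.2929-2.7071i, 0, -0.2929+2.7071i, -7+7i, -1.7071-1.2929i]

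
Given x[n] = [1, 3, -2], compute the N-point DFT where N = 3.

X[k] = Σ(n=0 to 2) x[n] · ω_3^(nk)
where ω_3 = e^(-2πi/3)

Computing each X[k]:
X[0] = 2
X[1] = 0.5000-4.3301i
X[2] = 0.5000+4.3301i

X = [2, 0.5000-4.3301i, 0.5000+4.3301i]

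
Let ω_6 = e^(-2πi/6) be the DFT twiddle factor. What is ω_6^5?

ω_6^5 = e^(-2πi·5/6)
= cos(-2π·5/6) + i·sin(-2π·5/6)
= cos(-10π/6) + i·sin(-10π/6)

ω_6^5 = cos(-10π/6) + i·sin(-10π/6) = 0.5000+0.8660i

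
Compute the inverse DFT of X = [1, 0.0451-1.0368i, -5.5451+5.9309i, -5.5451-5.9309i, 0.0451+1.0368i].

x[n] = (1/5) Σ(k=0 to 4) X[k] · e^(2πikn/5)

Computing each x[n]:
x[0] = -2
x[1] = 1
x[2] = 2
x[3] = -3
x[4] = 3

x = [-2, 1, 2, -3, 3]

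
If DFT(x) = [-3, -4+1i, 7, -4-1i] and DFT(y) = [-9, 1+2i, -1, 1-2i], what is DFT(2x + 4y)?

By linearity: DFT(2x + 4y) = 2·DFT(x) + 4·DFT(y)
= 2·[-3, -4+1i, 7, -4-1i] + 4·[-9, 1+2i, -1, 1-2i]

Computing element-wise:
Z[0] = 2·(-3) + 4·(-9) = -42
Z[1] = 2·(-4+1i) + 4·(1+2i) = -4+10i
Z[2] = 2·(7) + 4·(-1) = 10
Z[3] = 2·(-4-1i) + 4·(1-2i) = -4-10i

DFT(2x + 4y) = 2·X + 4·Y = [-42, -4+10i, 10, -4-10i]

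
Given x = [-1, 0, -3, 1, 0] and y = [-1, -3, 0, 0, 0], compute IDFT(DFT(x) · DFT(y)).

(x ⊛ y)[n] = Σ(m=0 to 4) x[m] · y[(n-m) mod 5]

Computing each output sample:
(x ⊛ y)[0] = 1
(x ⊛ y)[1] = 3
(x ⊛ y)[2] = 3
(x ⊛ y)[3] = 8
(x ⊛ y)[4] = -3

x ⊛ y = [1, 3, 3, 8, -3]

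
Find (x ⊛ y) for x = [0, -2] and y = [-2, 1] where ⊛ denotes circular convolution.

(x ⊛ y)[n] = Σ(m=0 to 1) x[m] · y[(n-m) mod 2]

Computing each output sample:
(x ⊛ y)[0] = -2
(x ⊛ y)[1] = 4

x ⊛ y = [-2, 4]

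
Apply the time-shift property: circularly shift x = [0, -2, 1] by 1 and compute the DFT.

Time shift by 1: X_shifted[k] = ω_3^(1k) · X[k]
Shifted x = [1, 0, -2]

DFT(x[n-1]) = [-1, 2.0000-1.7321i, 2.0000+1.7321i]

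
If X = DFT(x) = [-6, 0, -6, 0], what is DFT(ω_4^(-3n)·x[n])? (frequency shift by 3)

Modulation property: DFT(ω_4^(-3n)·x[n]) = X[(k-3) mod 4], so circularly shift X by 3 positions.

X[k-3] = [0, -6, 0, -6]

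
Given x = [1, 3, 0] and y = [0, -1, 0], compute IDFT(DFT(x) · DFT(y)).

(x ⊛ y)[n] = Σ(m=0 to 2) x[m] · y[(n-m) mod 3]

Computing each output sample:
(x ⊛ y)[0] = 0
(x ⊛ y)[1] = -1
(x ⊛ y)[2] = -3

x ⊛ y = [0, -1, -3]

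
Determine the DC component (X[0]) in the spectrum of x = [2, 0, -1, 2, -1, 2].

X[0] = Σ(n=0 to 5) x[n] · ω_6^0 = Σ x[n]
= (2) + (0) + (-1) + (2) + (-1) + (2)

X[0] = 4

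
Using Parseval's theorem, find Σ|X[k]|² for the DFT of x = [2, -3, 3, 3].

Parseval: Σ|x[n]|² = (1/N)Σ|X[k]|², so Σ|X[k]|² = N·Σ|x[n]|² = 4·31.0000

Σ|X[k]|² = N·Σ|x[n]|² = 4·31.0000 = 124.0000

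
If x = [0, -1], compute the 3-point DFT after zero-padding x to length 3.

Original 2-point DFT: [-1, 1]
Zero-padded 3-point DFT provides frequency interpolation.

DFT_3([x, 0, ...]) = [-1, 0.5000+0.8660i, 0.5000-0.8660i]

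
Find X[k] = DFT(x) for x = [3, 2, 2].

X[k] = Σ(n=0 to 2) x[n] · ω_3^(nk)
where ω_3 = e^(-2πi/3)

Computing each X[k]:
X[0] = 7
X[1] = 1
X[2] = 1

X = [7, 1, 1]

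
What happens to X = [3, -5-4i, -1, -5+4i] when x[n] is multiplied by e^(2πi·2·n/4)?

Modulation property: DFT(ω_4^(-2n)·x[n]) = X[(k-2) mod 4], so circularly shift X by 2 positions.

X[k-2] = [-1, -5+4i, 3, -5-4i]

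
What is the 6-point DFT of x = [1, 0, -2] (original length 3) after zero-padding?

Original 3-point DFT: [-1, 2.0000-1.7321i, 2.0000+1.7321i]
Zero-padded 6-point DFT provides frequency interpolation.

DFT_6([x, 0, ...]) = [-1, 2.0000+1.7321i, 2.0000-1.7321i, -1, 2.0000+1.7321i, 2.0000-1.7321i]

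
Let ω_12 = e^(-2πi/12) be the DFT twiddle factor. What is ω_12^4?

ω_12^4 = e^(-2πi·4/12)
= cos(-2π·4/12) + i·sin(-2π·4/12)
= cos(-8π/12) + i·sin(-8π/12)

ω_12^4 = cos(-8π/12) + i·sin(-8π/12) = -0.5000-0.8660i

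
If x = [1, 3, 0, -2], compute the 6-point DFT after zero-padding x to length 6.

Original 4-point DFT: [2, 1-5i, 0, 1+5i]
Zero-padded 6-point DFT provides frequency interpolation.

DFT_6([x, 0, ...]) = [2, 4.5000-2.5981i, -2.5000-2.5981i, 0, -2.5000+2.5981i, 4.5000+2.5981i]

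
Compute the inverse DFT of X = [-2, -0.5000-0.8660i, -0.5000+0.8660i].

x[n] = (1/3) Σ(k=0 to 2) X[k] · e^(2πikn/3)

Computing each x[n]:
x[0] = -1
x[1] = 0
x[2] = -1

x = [-1, 0, -1]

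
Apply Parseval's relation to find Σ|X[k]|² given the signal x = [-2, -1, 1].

Parseval: Σ|x[n]|² = (1/N)Σ|X[k]|², so Σ|X[k]|² = N·Σ|x[n]|² = 3·6.0000

Σ|X[k]|² = N·Σ|x[n]|² = 3·6.0000 = 18.0000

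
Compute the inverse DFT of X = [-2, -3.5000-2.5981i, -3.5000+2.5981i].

x[n] = (1/3) Σ(k=0 to 2) X[k] · e^(2πikn/3)

Computing each x[n]:
x[0] = -3
x[1] = 2
x[2] = -1

x = [-3, 2, -1]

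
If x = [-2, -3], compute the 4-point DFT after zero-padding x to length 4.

Original 2-point DFT: [-5, 1]
Zero-padded 4-point DFT provides frequency interpolation.

DFT_4([x, 0, ...]) = [-5, -2+3i, 1, -2-3i]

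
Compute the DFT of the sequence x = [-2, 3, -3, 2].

X[k] = Σ(n=0 to 3) x[n] · ω_4^(nk)
where ω_4 = e^(-2πi/4)

Computing each X[k]:
X[0] = 0
X[1] = 1-1i
X[2] = -10
X[3] = 1+1i

X = [0, 1-1i, -10, 1+1i]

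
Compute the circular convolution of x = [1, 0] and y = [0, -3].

(x ⊛ y)[n] = Σ(m=0 to 1) x[m] · y[(n-m) mod 2]

Computing each output sample:
(x ⊛ y)[0] = 0
(x ⊛ y)[1] = -3

x ⊛ y = [0, -3]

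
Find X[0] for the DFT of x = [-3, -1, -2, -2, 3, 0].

X[0] = Σ(n=0 to 5) x[n] · ω_6^0 = Σ x[n]
= (-3) + (-1) + (-2) + (-2) + (3) + (0)

X[0] = -5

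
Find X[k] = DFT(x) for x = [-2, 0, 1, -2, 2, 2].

X[k] = Σ(n=0 to 5) x[n] · ω_6^(nk)
where ω_6 = e^(-2πi/6)

Computing each X[k]:
X[0] = 1
X[1] = -0.5000+2.5981i
X[2] = -6.5000+0.8660i
X[3] = 1
X[4] = -6.5000-0.8660i
X[5] = -0.5000-2.5981i

X = [1, -0.5000+2.5981i, -6.5000+0.8660i, 1, -6.5000-0.8660i, -0.5000-2.5981i]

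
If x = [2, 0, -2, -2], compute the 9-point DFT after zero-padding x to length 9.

Original 4-point DFT: [-2, 4-2i, 2, 4+2i]
Zero-padded 9-point DFT provides frequency interpolation.

DFT_9([x, 0, ...]) = [-2, 2.6527+3.7017i, 4.8794-1.0480i, 1.0000-1.7321i, 1.4679+0.4465i, 1.4679-0.4465i, 1.0000+1.7321i, 4.8794+1.0480i, 2.6527-3.7017i]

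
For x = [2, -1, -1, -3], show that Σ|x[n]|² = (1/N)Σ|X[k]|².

Time domain:
Σ|x[n]|² = |2|² + |-1|² + |-1|² + |-3|² = 15.0000

Frequency domain:
(1/4)Σ|X[k]|² = (1/4)(|-3|² + |3-2i|² + |5|² + |3+2i|²) = (1/4)·60.0000 = 15.0000

Both sides agree, confirming Parseval's theorem.

Σ|x[n]|² = (1/N)Σ|X[k]|² = 15.0000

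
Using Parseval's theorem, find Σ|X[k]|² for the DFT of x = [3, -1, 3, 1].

Parseval: Σ|x[n]|² = (1/N)Σ|X[k]|², so Σ|X[k]|² = N·Σ|x[n]|² = 4·20.0000

Σ|X[k]|² = N·Σ|x[n]|² = 4·20.0000 = 80.0000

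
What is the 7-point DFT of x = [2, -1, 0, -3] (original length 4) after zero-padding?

Original 4-point DFT: [-2, 2-2i, 6, 2+2i]
Zero-padded 7-point DFT provides frequency interpolation.

DFT_7([x, 0, ...]) = [-2, 4.0794+2.0835i, 0.3521-1.3706i, 3.5685+3.3587i, 3.5685-3.3587i, 0.3521+1.3706i, 4.0794-2.0835i]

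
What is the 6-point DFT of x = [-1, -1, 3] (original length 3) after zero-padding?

Original 3-point DFT: [1, -2.0000+3.4641i, -2.0000-3.4641i]
Zero-padded 6-point DFT provides frequency interpolation.

DFT_6([x, 0, ...]) = [1, -3.0000-1.7321i, -2.0000+3.4641i, 3, -2.0000-3.4641i, -3.0000+1.7321i]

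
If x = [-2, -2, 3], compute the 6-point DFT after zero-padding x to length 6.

Original 3-point DFT: [-1, -2.5000+4.3301i, -2.5000-4.3301i]
Zero-padded 6-point DFT provides frequency interpolation.

DFT_6([x, 0, ...]) = [-1, -4.5000-0.8660i, -2.5000+4.3301i, 3, -2.5000-4.3301i, -4.5000+0.8660i]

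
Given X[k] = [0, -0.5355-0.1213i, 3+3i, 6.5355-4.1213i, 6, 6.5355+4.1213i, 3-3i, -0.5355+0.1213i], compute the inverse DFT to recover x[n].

x[n] = (1/8) Σ(k=0 to 7) X[k] · e^(2πikn/8)

Computing each x[n]:
x[0] = 3
x[1] = -2
x[2] = -1
x[3] = 2
x[4] = 0
x[5] = -1
x[6] = 1
x[7] = -2

x = [3, -2, -1, 2, 0, -1, 1, -2]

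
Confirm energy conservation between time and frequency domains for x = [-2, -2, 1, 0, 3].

Time domain:
Σ|x[n]|² = |-2|² + |-2|² + |1|² + |0|² + |3|² = 18.0000

Frequency domain:
(1/5)Σ|X[k]|² = (1/5)(|0|² + |-2.5000+4.1675i|² + |-2.5000+3.8900i|² + |-2.5000-3.8900i|² + |-2.5000-4.1675i|²) = (1/5)·90.0000 = 18.0000

Both sides agree, confirming Parseval's theorem.

Σ|x[n]|² = (1/N)Σ|X[k]|² = 18.0000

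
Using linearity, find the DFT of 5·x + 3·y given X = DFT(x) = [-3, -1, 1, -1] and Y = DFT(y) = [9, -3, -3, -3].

By linearity: DFT(5x + 3y) = 5·DFT(x) + 3·DFT(y)
= 5·[-3, -1, 1, -1] + 3·[9, -3, -3, -3]

Computing element-wise:
Z[0] = 5·(-3) + 3·(9) = 12
Z[1] = 5·(-1) + 3·(-3) = -14
Z[2] = 5·(1) + 3·(-3) = -4
Z[3] = 5·(-1) + 3·(-3) = -14

DFT(5x + 3y) = 5·X + 3·Y = [12, -14, -4, -14]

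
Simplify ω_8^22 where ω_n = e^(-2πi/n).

Since ω_8^8 = 1, powers reduce modulo 8.
22 mod 8 = 6
So ω_8^22 = ω_8^6 = e^(-2πi·6/8)

ω_8^22 = ω_8^6 = 1i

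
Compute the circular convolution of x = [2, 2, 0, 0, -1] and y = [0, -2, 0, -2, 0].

(x ⊛ y)[n] = Σ(m=0 to 4) x[m] · y[(n-m) mod 5]

Computing each output sample:
(x ⊛ y)[0] = 2
(x ⊛ y)[1] = -4
(x ⊛ y)[2] = -2
(x ⊛ y)[3] = -4
(x ⊛ y)[4] = -4

x ⊛ y = [2, -4, -2, -4, -4]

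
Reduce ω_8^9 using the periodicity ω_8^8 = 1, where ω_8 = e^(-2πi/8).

Since ω_8^8 = 1, powers reduce modulo 8.
9 mod 8 = 1
So ω_8^9 = ω_8^1 = e^(-2πi·1/8)

ω_8^9 = ω_8^1 = 0.7071-0.7071i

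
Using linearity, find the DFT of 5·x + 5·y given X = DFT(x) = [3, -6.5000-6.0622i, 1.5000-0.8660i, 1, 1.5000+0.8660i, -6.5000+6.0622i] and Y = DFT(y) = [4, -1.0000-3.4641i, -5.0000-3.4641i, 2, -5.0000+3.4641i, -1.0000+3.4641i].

By linearity: DFT(5x + 5y) = 5·DFT(x) + 5·DFT(y)
= 5·[3, -6.5000-6.0622i, 1.5000-0.8660i, 1, 1.5000+0.8660i, -6.5000+6.0622i] + 5·[4, -1.0000-3.4641i, -5.0000-3.4641i, 2, -5.0000+3.4641i, -1.0000+3.4641i]

Computing element-wise:
Z[0] = 5·(3) + 5·(4) = 35
Z[1] = 5·(-6.5000-6.0622i) + 5·(-1.0000-3.4641i) = -37.5000-47.6315i
Z[2] = 5·(1.5000-0.8660i) + 5·(-5.0000-3.4641i) = -17.5000-21.6505i
Z[3] = 5·(1) + 5·(2) = 15
Z[4] = 5·(1.5000+0.8660i) + 5·(-5.0000+3.4641i) = -17.5000+21.6505i
Z[5] = 5·(-6.5000+6.0622i) + 5·(-1.0000+3.4641i) = -37.5000+47.6315i

DFT(5x + 5y) = 5·X + 5·Y = [35, -37.5000-47.6315i, -17.5000-21.6505i, 15, -17.5000+21.6505i, -37.5000+47.6315i]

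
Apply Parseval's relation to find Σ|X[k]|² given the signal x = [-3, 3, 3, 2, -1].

Parseval: Σ|x[n]|² = (1/N)Σ|X[k]|², so Σ|X[k]|² = N·Σ|x[n]|² = 5·32.0000

Σ|X[k]|² = N·Σ|x[n]|² = 5·32.0000 = 160.0000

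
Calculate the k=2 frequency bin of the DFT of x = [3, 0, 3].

X[2] = Σ(n=0 to 2) x[n] · ω_3^(2n) where ω_3 = e^(-2πi/3)
= (3)·ω_3^0 + (0)·ω_3^2 + (3)·ω_3^4

X[2] = 1.5000-2.5981i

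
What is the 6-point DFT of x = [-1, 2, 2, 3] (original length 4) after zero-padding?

Original 4-point DFT: [6, -3+1i, -4, -3-1i]
Zero-padded 6-point DFT provides frequency interpolation.

DFT_6([x, 0, ...]) = [6, -4.0000-3.4641i, 0, -4, 0, -4.0000+3.4641i]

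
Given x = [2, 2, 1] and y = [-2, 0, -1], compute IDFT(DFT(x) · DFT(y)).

(x ⊛ y)[n] = Σ(m=0 to 2) x[m] · y[(n-m) mod 3]

Computing each output sample:
(x ⊛ y)[0] = -6
(x ⊛ y)[1] = -5
(x ⊛ y)[2] = -4

x ⊛ y = [-6, -5, -4]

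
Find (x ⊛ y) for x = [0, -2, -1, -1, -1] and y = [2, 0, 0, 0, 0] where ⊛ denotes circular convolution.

(x ⊛ y)[n] = Σ(m=0 to 4) x[m] · y[(n-m) mod 5]

Computing each output sample:
(x ⊛ y)[0] = 0
(x ⊛ y)[1] = -4
(x ⊛ y)[2] = -2
(x ⊛ y)[3] = -2
(x ⊛ y)[4] = -2

x ⊛ y = [0, -4, -2, -2, -2]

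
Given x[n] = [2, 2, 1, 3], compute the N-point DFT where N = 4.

X[k] = Σ(n=0 to 3) x[n] · ω_4^(nk)
where ω_4 = e^(-2πi/4)

Computing each X[k]:
X[0] = 8
X[1] = 1+1i
X[2] = -2
X[3] = 1-1i

X = [8, 1+1i, -2, 1-1i]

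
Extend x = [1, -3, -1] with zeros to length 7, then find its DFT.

Original 3-point DFT: [-3, 3.0000+1.7321i, 3.0000-1.7321i]
Zero-padded 7-point DFT provides frequency interpolation.

DFT_7([x, 0, ...]) = [-3, -0.6479+3.3204i, 2.5685+2.4909i, 3.0794+0.5198i, 3.0794-0.5198i, 2.5685-2.4909i, -0.6479-3.3204i]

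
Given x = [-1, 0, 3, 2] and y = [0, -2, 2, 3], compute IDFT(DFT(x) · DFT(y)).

(x ⊛ y)[n] = Σ(m=0 to 3) x[m] · y[(n-m) mod 4]

Computing each output sample:
(x ⊛ y)[0] = 2
(x ⊛ y)[1] = 15
(x ⊛ y)[2] = 4
(x ⊛ y)[3] = -9

x ⊛ y = [2, 15, 4, -9]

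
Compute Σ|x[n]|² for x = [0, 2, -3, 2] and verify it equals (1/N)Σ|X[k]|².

Time domain:
Σ|x[n]|² = |0|² + |2|² + |-3|² + |2|² = 17.0000

Frequency domain:
(1/4)Σ|X[k]|² = (1/4)(|1|² + |3|² + |-7|² + |3|²) = (1/4)·68.0000 = 17.0000

Both sides agree, confirming Parseval's theorem.

Σ|x[n]|² = (1/N)Σ|X[k]|² = 17.0000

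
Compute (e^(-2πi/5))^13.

Since ω_5^5 = 1, powers reduce modulo 5.
13 mod 5 = 3
So ω_5^13 = ω_5^3 = e^(-2πi·3/5)

ω_5^13 = ω_5^3 = -0.8090+0.5878i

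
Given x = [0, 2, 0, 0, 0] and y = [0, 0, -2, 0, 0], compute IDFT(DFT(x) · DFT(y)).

(x ⊛ y)[n] = Σ(m=0 to 4) x[m] · y[(n-m) mod 5]

Computing each output sample:
(x ⊛ y)[0] = 0
(x ⊛ y)[1] = 0
(x ⊛ y)[2] = 0
(x ⊛ y)[3] = -4
(x ⊛ y)[4] = 0

x ⊛ y = [0, 0, 0, -4, 0]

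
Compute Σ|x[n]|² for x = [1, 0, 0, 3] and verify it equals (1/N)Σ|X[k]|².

Time domain:
Σ|x[n]|² = |1|² + |0|² + |0|² + |3|² = 10.0000

Frequency domain:
(1/4)Σ|X[k]|² = (1/4)(|4|² + |1+3i|² + |-2|² + |1-3i|²) = (1/4)·40.0000 = 10.0000

Both sides agree, confirming Parseval's theorem.

Σ|x[n]|² = (1/N)Σ|X[k]|² = 10.0000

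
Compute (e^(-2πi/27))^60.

Since ω_27^27 = 1, powers reduce modulo 27.
60 mod 27 = 6
So ω_27^60 = ω_27^6 = e^(-2πi·6/27)

ω_27^60 = ω_27^6 = 0.1736-0.9848i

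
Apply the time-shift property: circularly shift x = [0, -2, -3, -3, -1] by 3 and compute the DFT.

Time shift by 3: X_shifted[k] = ω_5^(3k) · X[k]
Shifted x = [-3, -3, -1, 0, -2]

DFT(x[n-3]) = [-9, -3.7361+1.5388i, 0.7361-0.3633i, 0.7361+0.3633i, -3.7361-1.5388i]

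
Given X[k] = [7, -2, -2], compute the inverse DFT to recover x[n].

x[n] = (1/3) Σ(k=0 to 2) X[k] · e^(2πikn/3)

Computing each x[n]:
x[0] = 1
x[1] = 3
x[2] = 3

x = [1, 3, 3]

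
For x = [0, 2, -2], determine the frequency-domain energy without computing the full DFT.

Parseval: Σ|x[n]|² = (1/N)Σ|X[k]|², so Σ|X[k]|² = N·Σ|x[n]|² = 3·8.0000

Σ|X[k]|² = N·Σ|x[n]|² = 3·8.0000 = 24.0000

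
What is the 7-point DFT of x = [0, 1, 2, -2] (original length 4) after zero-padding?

Original 4-point DFT: [1, -2-3i, 3, -2+3i]
Zero-padded 7-point DFT provides frequency interpolation.

DFT_7([x, 0, ...]) = [1, 1.9804-1.8639i, -3.2714-1.6708i, 0.7911+3.0796i, 0.7911-3.0796i, -3.2714+1.6708i, 1.9804+1.8639i]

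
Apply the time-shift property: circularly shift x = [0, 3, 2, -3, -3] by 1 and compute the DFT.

Time shift by 1: X_shifted[k] = ω_5^(1k) · X[k]
Shifted x = [-3, 0, 3, 2, -3]

DFT(x[n-1]) = [-1, -7.9721-3.4410i, 0.9721-0.8123i, 0.9721+0.8123i, -7.9721+3.4410i]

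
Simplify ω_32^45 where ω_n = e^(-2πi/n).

Since ω_32^32 = 1, powers reduce modulo 32.
45 mod 32 = 13
So ω_32^45 = ω_32^13 = e^(-2πi·13/32)

ω_32^45 = ω_32^13 = -0.8315-0.5556i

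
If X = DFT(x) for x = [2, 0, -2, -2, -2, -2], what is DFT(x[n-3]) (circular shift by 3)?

Time shift by 3: X_shifted[k] = ω_6^(3k) · X[k]
Shifted x = [-2, -2, -2, 2, 0, -2]

DFT(x[n-3]) = [-6, -5.0000+1.7321i, 3.0000-1.7321i, -2, 3.0000+1.7321i, -5.0000-1.7321i]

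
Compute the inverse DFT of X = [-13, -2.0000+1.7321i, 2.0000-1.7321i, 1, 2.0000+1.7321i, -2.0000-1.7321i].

x[n] = (1/6) Σ(k=0 to 5) X[k] · e^(2πikn/6)

Computing each x[n]:
x[0] = -2
x[1] = -3
x[2] = -3
x[3] = -1
x[4] = -1
x[5] = -3

x = [-2, -3, -3, -1, -1, -3]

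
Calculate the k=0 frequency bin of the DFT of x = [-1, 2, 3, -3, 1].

X[0] = Σ(n=0 to 4) x[n] · ω_5^0 = Σ x[n]
= (-1) + (2) + (3) + (-3) + (1)

X[0] = 2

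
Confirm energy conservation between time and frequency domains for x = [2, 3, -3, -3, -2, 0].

Time domain:
Σ|x[n]|² = |2|² + |3|² + |-3|² + |-3|² + |-2|² + |0|² = 35.0000

Frequency domain:
(1/6)Σ|X[k]|² = (1/6)(|-3|² + |9.0000-1.7321i|² + |-3.4641i|² + |-3|² + |3.4641i|² + |9.0000+1.7321i|²) = (1/6)·210.0000 = 35.0000

Both sides agree, confirming Parseval's theorem.

Σ|x[n]|² = (1/N)Σ|X[k]|² = 35.0000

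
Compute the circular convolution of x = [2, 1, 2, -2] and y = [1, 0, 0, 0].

(x ⊛ y)[n] = Σ(m=0 to 3) x[m] · y[(n-m) mod 4]

Computing each output sample:
(x ⊛ y)[0] = 2
(x ⊛ y)[1] = 1
(x ⊛ y)[2] = 2
(x ⊛ y)[3] = -2

x ⊛ y = [2, 1, 2, -2]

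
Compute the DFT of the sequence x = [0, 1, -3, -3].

X[k] = Σ(n=0 to 3) x[n] · ω_4^(nk)
where ω_4 = e^(-2πi/4)

Computing each X[k]:
X[0] = -5
X[1] = 3-4i
X[2] = -1
X[3] = 3+4i

X = [-5, 3-4i, -1, 3+4i]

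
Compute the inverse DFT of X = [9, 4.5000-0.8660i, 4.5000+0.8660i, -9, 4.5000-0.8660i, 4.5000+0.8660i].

x[n] = (1/6) Σ(k=0 to 5) X[k] · e^(2πikn/6)

Computing each x[n]:
x[0] = 3
x[1] = 3
x[2] = -1
x[3] = 3
x[4] = -2
x[5] = 3

x = [3, 3, -1, 3, -2, 3]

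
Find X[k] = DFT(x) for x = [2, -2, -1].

X[k] = Σ(n=0 to 2) x[n] · ω_3^(nk)
where ω_3 = e^(-2πi/3)

Computing each X[k]:
X[0] = -1
X[1] = 3.5000+0.8660i
X[2] = 3.5000-0.8660i

X = [-1, 3.5000+0.8660i, 3.5000-0.8660i]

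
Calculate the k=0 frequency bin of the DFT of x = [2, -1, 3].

X[0] = Σ(n=0 to 2) x[n] · ω_3^0 = Σ x[n]
= (2) + (-1) + (3)

X[0] = 4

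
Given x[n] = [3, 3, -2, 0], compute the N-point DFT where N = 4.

X[k] = Σ(n=0 to 3) x[n] · ω_4^(nk)
where ω_4 = e^(-2πi/4)

Computing each X[k]:
X[0] = 4
X[1] = 5-3i
X[2] = -2
X[3] = 5+3i

X = [4, 5-3i, -2, 5+3i]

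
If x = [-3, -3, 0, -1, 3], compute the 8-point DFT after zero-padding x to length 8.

Original 5-point DFT: [-4, -2.1910+5.1186i, -3.3090+4.4778i, -3.3090-4.4778i, -2.1910-5.1186i]
Zero-padded 8-point DFT provides frequency interpolation.

DFT_8([x, 0, ...]) = [-4, -7.4142+2.8284i, 2i, -4.5858+2.8284i, 4, -4.5858-2.8284i, -2i, -7.4142-2.8284i]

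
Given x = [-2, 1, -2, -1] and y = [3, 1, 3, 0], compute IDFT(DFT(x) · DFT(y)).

(x ⊛ y)[n] = Σ(m=0 to 3) x[m] · y[(n-m) mod 4]

Computing each output sample:
(x ⊛ y)[0] = -13
(x ⊛ y)[1] = -2
(x ⊛ y)[2] = -11
(x ⊛ y)[3] = -2

x ⊛ y = [-13, -2, -11, -2]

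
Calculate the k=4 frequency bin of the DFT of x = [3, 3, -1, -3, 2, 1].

X[4] = Σ(n=0 to 5) x[n] · ω_6^(4n) where ω_6 = e^(-2πi/6)
= (3)·ω_6^0 + (3)·ω_6^4 + (-1)·ω_6^8 + (-3)·ω_6^12 + (2)·ω_6^16 + (1)·ω_6^20

X[4] = -2.5000+4.3301i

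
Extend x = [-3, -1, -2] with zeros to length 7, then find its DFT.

Original 3-point DFT: [-6, -1.5000-0.8660i, -1.5000+0.8660i]
Zero-padded 7-point DFT provides frequency interpolation.

DFT_7([x, 0, ...]) = [-6, -3.1784+2.7317i, -0.9755+0.1072i, -3.3460-1.1298i, -3.3460+1.1298i, -0.9755-0.1072i, -3.1784-2.7317i]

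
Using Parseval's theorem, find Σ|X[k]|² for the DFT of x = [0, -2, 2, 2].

Parseval: Σ|x[n]|² = (1/N)Σ|X[k]|², so Σ|X[k]|² = N·Σ|x[n]|² = 4·12.0000

Σ|X[k]|² = N·Σ|x[n]|² = 4·12.0000 = 48.0000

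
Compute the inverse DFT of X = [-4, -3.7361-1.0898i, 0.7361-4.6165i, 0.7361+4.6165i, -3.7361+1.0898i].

x[n] = (1/5) Σ(k=0 to 4) X[k] · e^(2πikn/5)

Computing each x[n]:
x[0] = -2
x[1] = 0
x[2] = -1
x[3] = 2
x[4] = -3

x = [-2, 0, -1, 2, -3]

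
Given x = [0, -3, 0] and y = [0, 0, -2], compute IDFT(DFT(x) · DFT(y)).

(x ⊛ y)[n] = Σ(m=0 to 2) x[m] · y[(n-m) mod 3]

Computing each output sample:
(x ⊛ y)[0] = 6
(x ⊛ y)[1] = 0
(x ⊛ y)[2] = 0

x ⊛ y = [6, 0, 0]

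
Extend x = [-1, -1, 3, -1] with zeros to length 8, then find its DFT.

Original 4-point DFT: [0, -4, 4, -4]
Zero-padded 8-point DFT provides frequency interpolation.

DFT_8([x, 0, ...]) = [0, -1.0000-1.5858i, -4, -1.0000+4.4142i, 4, -1.0000-4.4142i, -4, -1.0000+1.5858i]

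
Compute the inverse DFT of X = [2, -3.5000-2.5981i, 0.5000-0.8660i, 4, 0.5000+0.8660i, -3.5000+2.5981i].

x[n] = (1/6) Σ(k=0 to 5) X[k] · e^(2πikn/6)

Computing each x[n]:
x[0] = 0
x[1] = 0
x[2] = 2
x[3] = 1
x[4] = 1
x[5] = -2

x = [0, 0, 2, 1, 1, -2]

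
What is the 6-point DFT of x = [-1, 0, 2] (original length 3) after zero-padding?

Original 3-point DFT: [1, -2.0000+1.7321i, -2.0000-1.7321i]
Zero-padded 6-point DFT provides frequency interpolation.

DFT_6([x, 0, ...]) = [1, -2.0000-1.7321i, -2.0000+1.7321i, 1, -2.0000-1.7321i, -2.0000+1.7321i]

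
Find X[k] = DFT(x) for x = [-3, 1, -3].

X[k] = Σ(n=0 to 2) x[n] · ω_3^(nk)
where ω_3 = e^(-2πi/3)

Computing each X[k]:
X[0] = -5
X[1] = -2.0000-3.4641i
X[2] = -2.0000+3.4641i

X = [-5, -2.0000-3.4641i, -2.0000+3.4641i]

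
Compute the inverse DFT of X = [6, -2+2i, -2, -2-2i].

x[n] = (1/4) Σ(k=0 to 3) X[k] · e^(2πikn/4)

Computing each x[n]:
x[0] = 0
x[1] = 1
x[2] = 2
x[3] = 3

x = [0, 1, 2, 3]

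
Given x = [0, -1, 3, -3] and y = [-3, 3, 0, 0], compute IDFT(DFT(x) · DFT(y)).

(x ⊛ y)[n] = Σ(m=0 to 3) x[m] · y[(n-m) mod 4]

Computing each output sample:
(x ⊛ y)[0] = -9
(x ⊛ y)[1] = 3
(x ⊛ y)[2] = -12
(x ⊛ y)[3] = 18

x ⊛ y = [-9, 3, -12, 18]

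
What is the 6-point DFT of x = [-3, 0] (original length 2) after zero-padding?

Original 2-point DFT: [-3, -3]
Zero-padded 6-point DFT provides frequency interpolation.

DFT_6([x, 0, ...]) = [-3, -3, -3, -3, -3, -3]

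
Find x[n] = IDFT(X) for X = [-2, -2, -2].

x[n] = (1/3) Σ(k=0 to 2) X[k] · e^(2πikn/3)

Computing each x[n]:
x[0] = -2
x[1] = 0
x[2] = 0

x = [-2, 0, 0]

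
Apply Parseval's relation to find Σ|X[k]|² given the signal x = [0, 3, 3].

Parseval: Σ|x[n]|² = (1/N)Σ|X[k]|², so Σ|X[k]|² = N·Σ|x[n]|² = 3·18.0000

Σ|X[k]|² = N·Σ|x[n]|² = 3·18.0000 = 54.0000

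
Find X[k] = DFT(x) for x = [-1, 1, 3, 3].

X[k] = Σ(n=0 to 3) x[n] · ω_4^(nk)
where ω_4 = e^(-2πi/4)

Computing each X[k]:
X[0] = 6
X[1] = -4+2i
X[2] = -2
X[3] = -4-2i

X = [6, -4+2i, -2, -4-2i]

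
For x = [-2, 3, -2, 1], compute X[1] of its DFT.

X[1] = Σ(n=0 to 3) x[n] · ω_4^(1n) where ω_4 = e^(-2πi/4)
= (-2)·ω_4^0 + (3)·ω_4^1 + (-2)·ω_4^2 + (1)·ω_4^3

X[1] = -2i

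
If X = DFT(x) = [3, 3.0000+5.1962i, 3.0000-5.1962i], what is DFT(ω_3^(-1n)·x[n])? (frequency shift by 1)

Modulation property: DFT(ω_3^(-1n)·x[n]) = X[(k-1) mod 3], so circularly shift X by 1 positions.

X[k-1] = [3.0000-5.1962i, 3, 3.0000+5.1962i]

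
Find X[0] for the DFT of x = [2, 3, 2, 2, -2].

X[0] = Σ(n=0 to 4) x[n] · ω_5^0 = Σ x[n]
= (2) + (3) + (2) + (2) + (-2)

X[0] = 7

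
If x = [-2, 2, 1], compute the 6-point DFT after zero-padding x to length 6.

Original 3-point DFT: [1, -3.5000-0.8660i, -3.5000+0.8660i]
Zero-padded 6-point DFT provides frequency interpolation.

DFT_6([x, 0, ...]) = [1, -1.5000-2.5981i, -3.5000-0.8660i, -3, -3.5000+0.8660i, -1.5000+2.5981i]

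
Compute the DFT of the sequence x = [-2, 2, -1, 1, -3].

X[k] = Σ(n=0 to 4) x[n] · ω_5^(nk)
where ω_5 = e^(-2πi/5)

Computing each X[k]:
X[0] = -3
X[1] = -2.3090-3.5797i
X[2] = -1.1910-4.8410i
X[3] = -1.1910+4.8410i
X[4] = -2.3090+3.5797i

X = [-3, -2.3090-3.5797i, -1.1910-4.8410i, -1.1910+4.8410i, -2.3090+3.5797i]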